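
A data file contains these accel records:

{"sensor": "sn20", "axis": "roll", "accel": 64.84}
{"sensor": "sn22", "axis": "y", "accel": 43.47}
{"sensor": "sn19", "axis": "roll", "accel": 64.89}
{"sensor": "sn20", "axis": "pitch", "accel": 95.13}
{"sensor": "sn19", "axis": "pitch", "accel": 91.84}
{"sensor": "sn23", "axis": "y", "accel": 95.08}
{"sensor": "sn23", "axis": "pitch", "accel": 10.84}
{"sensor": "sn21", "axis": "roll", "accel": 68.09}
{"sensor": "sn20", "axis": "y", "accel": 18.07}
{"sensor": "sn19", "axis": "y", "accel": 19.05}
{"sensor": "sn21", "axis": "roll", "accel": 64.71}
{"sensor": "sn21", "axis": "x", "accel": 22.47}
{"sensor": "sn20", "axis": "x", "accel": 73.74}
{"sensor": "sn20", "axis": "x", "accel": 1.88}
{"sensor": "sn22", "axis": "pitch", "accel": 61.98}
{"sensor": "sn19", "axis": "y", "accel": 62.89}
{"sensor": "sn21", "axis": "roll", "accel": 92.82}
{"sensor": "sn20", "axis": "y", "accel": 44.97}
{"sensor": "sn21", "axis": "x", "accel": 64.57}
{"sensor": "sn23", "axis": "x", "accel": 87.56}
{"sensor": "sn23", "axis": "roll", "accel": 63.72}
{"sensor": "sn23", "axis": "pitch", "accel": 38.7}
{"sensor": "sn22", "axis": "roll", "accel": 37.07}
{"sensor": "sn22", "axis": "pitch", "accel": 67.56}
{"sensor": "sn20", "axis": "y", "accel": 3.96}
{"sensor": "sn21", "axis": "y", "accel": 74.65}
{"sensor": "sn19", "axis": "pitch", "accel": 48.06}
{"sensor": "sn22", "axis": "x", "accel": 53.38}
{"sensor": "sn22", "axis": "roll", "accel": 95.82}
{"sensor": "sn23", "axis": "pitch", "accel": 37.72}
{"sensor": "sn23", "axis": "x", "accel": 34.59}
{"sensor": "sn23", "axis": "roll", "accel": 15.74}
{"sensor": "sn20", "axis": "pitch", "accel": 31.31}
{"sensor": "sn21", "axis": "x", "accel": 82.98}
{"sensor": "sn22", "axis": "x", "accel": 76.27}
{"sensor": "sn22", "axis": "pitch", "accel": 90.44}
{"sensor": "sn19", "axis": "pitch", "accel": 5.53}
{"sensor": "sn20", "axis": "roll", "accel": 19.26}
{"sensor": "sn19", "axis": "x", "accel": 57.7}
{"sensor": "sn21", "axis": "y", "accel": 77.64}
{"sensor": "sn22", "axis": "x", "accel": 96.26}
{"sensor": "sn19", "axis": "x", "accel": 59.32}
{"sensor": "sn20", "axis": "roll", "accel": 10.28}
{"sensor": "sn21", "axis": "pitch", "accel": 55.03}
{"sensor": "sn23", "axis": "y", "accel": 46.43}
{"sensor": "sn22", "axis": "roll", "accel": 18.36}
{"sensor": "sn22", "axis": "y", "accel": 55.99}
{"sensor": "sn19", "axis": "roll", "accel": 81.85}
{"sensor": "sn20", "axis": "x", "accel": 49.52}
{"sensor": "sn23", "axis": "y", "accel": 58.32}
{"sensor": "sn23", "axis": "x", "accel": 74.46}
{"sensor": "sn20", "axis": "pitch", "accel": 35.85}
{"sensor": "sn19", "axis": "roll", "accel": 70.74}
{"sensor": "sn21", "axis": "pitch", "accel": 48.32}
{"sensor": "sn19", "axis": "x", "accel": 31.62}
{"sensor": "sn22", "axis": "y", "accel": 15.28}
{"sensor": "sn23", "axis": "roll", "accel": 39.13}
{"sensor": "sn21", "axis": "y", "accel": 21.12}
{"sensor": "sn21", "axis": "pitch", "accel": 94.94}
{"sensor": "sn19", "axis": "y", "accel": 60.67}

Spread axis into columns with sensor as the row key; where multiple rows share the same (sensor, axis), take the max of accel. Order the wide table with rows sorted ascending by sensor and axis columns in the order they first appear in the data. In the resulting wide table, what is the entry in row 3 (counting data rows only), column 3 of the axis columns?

94.94

With rows sorted ascending by sensor, row 3 is sensor=sn21. axis columns in first-appearance order: roll, y, pitch, x; column 3 is pitch.
Long rows with sensor=sn21, axis=pitch: max(55.03, 48.32, 94.94) = 94.94.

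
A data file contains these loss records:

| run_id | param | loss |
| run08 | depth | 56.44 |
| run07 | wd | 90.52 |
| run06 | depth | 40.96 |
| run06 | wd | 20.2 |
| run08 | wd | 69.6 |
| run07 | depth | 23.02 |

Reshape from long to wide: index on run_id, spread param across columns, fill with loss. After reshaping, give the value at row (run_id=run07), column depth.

Wide layout: rows indexed by run_id, columns are the 2 distinct param values (depth, wd).
Cell (run_id=run07, param=depth) draws from the long row where run_id=run07 and param=depth, which has loss=23.02.

23.02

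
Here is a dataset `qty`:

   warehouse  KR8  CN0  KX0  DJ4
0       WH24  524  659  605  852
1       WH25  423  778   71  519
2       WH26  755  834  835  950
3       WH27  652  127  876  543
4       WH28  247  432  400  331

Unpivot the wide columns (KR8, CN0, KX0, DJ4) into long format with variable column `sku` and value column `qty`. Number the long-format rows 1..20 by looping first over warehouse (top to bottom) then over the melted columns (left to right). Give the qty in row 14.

20 rows total (5 × 4). Row 14: index ⌊(14-1)/4⌋ = 3 into warehouse → WH27; (14-1) mod 4 = 1 into the melted columns → CN0.
So row 14 is (WH27, CN0, 127); qty = 127.

127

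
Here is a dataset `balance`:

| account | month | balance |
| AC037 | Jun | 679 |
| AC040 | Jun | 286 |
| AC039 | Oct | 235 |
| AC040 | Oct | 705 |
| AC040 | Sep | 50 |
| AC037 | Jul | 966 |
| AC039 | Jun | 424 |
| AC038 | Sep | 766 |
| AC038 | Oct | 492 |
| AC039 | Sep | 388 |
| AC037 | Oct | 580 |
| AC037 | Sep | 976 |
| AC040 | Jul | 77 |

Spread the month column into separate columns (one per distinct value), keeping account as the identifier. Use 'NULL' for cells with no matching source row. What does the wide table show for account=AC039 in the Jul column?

No long-format row has account=AC039 and month=Jul, so the cell is NULL.

NULL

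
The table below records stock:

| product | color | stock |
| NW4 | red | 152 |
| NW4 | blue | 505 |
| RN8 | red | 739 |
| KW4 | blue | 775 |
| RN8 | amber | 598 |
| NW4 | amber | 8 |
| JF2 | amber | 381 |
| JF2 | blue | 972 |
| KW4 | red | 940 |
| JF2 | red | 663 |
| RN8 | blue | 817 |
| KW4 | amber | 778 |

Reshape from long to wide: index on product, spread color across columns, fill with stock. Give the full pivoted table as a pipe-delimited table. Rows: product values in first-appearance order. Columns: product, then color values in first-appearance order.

| product | red | blue | amber |
| NW4 | 152 | 505 | 8 |
| RN8 | 739 | 817 | 598 |
| KW4 | 940 | 775 | 778 |
| JF2 | 663 | 972 | 381 |

Columns: product plus the 3 distinct color values (red, blue, amber).
For example, row NW4 column red takes stock=152 from the long row (NW4, red).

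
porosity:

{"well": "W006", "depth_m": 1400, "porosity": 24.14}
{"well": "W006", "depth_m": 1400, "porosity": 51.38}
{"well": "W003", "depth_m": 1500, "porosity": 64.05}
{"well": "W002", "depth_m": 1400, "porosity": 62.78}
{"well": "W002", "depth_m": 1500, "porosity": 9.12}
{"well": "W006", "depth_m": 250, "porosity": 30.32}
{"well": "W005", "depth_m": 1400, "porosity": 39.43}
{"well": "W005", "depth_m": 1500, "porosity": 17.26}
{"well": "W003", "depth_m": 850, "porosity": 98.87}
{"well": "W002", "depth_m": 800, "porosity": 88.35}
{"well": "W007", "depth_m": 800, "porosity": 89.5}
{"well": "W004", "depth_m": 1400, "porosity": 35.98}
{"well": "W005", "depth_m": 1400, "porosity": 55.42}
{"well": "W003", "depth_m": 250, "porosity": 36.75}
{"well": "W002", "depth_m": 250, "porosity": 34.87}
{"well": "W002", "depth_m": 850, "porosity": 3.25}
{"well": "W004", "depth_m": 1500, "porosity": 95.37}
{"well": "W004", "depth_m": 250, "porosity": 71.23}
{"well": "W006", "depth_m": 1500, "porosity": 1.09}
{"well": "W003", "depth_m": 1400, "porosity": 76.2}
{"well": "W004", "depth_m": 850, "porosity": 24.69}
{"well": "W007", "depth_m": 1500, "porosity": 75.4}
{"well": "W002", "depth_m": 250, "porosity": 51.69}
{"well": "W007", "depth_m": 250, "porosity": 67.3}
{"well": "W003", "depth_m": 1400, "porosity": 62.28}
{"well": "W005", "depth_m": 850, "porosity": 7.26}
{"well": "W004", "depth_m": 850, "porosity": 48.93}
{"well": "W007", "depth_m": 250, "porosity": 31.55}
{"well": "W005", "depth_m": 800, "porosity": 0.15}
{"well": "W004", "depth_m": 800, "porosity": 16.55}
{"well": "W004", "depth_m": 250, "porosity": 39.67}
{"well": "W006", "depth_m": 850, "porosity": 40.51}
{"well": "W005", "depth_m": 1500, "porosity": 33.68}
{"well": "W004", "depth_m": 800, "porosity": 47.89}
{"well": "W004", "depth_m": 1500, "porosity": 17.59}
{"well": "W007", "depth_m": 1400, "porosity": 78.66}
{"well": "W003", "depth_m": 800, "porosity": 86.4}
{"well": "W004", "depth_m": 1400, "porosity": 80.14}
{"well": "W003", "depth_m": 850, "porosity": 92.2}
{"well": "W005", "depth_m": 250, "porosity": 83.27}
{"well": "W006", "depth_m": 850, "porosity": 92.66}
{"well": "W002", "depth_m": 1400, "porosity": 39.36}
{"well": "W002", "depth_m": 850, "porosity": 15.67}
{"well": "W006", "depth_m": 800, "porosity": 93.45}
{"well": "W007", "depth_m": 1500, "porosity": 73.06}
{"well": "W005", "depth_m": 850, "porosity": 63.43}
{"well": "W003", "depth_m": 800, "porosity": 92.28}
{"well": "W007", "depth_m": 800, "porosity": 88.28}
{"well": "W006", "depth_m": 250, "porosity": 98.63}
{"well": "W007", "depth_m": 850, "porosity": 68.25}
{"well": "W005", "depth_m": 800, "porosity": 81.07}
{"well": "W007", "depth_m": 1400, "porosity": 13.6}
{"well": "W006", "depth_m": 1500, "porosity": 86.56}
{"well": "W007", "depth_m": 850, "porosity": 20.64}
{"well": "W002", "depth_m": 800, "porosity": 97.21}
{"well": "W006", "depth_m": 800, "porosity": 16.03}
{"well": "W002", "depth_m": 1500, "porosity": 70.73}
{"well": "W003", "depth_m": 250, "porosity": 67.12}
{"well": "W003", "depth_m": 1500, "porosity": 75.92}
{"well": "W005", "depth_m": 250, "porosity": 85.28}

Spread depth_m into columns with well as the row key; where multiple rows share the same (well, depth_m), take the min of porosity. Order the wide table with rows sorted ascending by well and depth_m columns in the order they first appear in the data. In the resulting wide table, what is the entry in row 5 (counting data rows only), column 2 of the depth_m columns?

With rows sorted ascending by well, row 5 is well=W006. depth_m columns in first-appearance order: 1400, 1500, 250, 850, 800; column 2 is 1500.
Long rows with well=W006, depth_m=1500: min(1.09, 86.56) = 1.09.

1.09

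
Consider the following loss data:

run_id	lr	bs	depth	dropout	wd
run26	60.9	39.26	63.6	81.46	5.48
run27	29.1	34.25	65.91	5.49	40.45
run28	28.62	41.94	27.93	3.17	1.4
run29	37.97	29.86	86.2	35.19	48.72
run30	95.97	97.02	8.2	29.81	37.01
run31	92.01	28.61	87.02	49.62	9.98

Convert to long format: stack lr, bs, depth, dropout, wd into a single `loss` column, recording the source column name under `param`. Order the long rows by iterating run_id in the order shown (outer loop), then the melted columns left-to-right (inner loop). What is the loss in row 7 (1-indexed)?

34.25

30 rows total (6 × 5). Row 7: index ⌊(7-1)/5⌋ = 1 into run_id → run27; (7-1) mod 5 = 1 into the melted columns → bs.
So row 7 is (run27, bs, 34.25); loss = 34.25.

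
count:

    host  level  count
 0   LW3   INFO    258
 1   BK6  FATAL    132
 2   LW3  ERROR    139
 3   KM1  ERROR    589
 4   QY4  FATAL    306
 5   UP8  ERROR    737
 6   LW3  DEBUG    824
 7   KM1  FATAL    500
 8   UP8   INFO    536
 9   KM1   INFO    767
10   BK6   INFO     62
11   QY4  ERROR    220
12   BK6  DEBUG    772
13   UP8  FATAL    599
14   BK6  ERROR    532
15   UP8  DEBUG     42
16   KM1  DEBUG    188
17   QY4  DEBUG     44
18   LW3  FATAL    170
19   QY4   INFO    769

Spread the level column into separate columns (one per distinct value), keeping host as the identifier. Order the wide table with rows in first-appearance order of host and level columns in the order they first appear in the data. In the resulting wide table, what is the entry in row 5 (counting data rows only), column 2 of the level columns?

599

With rows in first-appearance order of host, row 5 is host=UP8. level columns in first-appearance order: INFO, FATAL, ERROR, DEBUG; column 2 is FATAL.
Long rows with host=UP8, level=FATAL: count = 599.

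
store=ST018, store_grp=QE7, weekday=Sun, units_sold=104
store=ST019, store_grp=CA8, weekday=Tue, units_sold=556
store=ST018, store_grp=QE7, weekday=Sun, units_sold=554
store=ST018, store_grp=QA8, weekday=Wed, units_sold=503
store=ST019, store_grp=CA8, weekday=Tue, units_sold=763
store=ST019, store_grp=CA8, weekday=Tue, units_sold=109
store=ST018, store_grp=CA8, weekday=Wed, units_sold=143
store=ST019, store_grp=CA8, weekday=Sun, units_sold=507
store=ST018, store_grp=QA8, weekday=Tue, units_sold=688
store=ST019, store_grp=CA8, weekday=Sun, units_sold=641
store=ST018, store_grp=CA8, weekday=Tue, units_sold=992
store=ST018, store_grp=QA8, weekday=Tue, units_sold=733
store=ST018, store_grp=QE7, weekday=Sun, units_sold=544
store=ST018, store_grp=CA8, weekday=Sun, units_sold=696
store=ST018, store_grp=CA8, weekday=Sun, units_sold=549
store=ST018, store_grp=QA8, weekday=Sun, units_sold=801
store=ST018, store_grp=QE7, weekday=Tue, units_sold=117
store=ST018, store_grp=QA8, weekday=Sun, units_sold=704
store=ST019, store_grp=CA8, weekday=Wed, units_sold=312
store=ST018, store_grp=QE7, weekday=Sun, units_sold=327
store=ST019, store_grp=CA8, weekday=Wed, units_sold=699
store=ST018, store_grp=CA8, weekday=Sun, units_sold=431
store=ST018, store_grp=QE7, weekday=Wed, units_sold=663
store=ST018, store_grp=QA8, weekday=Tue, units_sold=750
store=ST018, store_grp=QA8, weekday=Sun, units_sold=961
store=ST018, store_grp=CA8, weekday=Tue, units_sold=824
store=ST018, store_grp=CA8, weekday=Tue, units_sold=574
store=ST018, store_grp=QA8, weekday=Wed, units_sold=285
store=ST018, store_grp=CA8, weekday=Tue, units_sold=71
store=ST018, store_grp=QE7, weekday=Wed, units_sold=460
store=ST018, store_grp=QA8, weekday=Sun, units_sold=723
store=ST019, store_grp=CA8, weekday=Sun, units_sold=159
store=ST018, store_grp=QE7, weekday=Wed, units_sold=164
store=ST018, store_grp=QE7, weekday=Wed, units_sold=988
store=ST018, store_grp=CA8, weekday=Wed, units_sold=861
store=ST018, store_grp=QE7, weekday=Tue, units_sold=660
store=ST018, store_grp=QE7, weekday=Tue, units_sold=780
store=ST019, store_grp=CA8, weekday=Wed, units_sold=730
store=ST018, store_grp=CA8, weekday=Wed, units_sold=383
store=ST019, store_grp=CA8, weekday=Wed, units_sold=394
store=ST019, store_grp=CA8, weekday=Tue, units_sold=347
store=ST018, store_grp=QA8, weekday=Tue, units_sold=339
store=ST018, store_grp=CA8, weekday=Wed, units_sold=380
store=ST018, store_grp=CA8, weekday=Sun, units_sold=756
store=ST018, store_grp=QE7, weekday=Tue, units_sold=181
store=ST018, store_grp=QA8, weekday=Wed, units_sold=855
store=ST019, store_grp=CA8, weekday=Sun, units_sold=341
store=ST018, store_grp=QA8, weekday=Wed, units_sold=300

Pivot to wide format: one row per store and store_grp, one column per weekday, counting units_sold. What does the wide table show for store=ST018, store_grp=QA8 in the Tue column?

4

Rows with store=ST018, store_grp=QA8 and weekday=Tue: units_sold values are 688, 733, 750, 339.
4 rows match — count = 4.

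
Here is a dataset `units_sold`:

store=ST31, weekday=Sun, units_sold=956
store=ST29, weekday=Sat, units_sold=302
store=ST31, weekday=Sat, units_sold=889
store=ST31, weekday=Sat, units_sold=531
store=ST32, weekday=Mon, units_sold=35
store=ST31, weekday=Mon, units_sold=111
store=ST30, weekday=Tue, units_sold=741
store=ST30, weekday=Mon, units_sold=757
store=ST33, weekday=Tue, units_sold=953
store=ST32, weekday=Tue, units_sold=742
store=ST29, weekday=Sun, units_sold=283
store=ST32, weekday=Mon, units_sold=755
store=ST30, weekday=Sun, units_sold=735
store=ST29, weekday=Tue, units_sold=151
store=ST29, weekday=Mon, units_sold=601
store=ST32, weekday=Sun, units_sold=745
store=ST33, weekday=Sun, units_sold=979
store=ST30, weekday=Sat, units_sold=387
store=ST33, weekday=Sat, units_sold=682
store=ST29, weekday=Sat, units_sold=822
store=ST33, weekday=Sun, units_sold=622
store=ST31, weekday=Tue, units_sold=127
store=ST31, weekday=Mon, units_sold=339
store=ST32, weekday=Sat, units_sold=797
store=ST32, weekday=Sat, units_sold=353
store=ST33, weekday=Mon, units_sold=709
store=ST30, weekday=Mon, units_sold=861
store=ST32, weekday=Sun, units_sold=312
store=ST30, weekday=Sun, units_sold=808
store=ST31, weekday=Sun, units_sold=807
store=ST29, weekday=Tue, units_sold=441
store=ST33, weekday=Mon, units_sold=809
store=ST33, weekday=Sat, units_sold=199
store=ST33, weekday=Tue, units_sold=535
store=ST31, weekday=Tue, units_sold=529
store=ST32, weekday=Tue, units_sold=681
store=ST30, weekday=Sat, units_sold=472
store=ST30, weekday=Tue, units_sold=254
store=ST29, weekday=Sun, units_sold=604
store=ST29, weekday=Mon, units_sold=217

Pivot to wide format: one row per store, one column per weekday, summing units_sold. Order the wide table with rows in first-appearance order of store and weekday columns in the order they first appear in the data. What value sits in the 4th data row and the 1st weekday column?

With rows in first-appearance order of store, row 4 is store=ST30. weekday columns in first-appearance order: Sun, Sat, Mon, Tue; column 1 is Sun.
Long rows with store=ST30, weekday=Sun: 735 + 808 = 1543.

1543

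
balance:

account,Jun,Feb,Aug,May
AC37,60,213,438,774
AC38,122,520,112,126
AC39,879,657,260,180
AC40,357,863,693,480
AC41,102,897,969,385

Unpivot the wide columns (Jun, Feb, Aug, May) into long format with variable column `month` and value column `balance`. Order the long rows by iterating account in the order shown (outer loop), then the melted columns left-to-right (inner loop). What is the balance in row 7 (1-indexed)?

112

20 rows total (5 × 4). Row 7: index ⌊(7-1)/4⌋ = 1 into account → AC38; (7-1) mod 4 = 2 into the melted columns → Aug.
So row 7 is (AC38, Aug, 112); balance = 112.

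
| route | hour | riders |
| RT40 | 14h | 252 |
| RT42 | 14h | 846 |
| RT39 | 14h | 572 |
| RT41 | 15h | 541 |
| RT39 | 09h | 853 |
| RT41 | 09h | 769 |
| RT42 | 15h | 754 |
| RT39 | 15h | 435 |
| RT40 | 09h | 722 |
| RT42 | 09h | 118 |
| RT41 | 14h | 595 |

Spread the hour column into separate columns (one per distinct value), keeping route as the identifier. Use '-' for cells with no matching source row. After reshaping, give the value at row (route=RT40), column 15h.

No long-format row has route=RT40 and hour=15h, so the cell is -.

-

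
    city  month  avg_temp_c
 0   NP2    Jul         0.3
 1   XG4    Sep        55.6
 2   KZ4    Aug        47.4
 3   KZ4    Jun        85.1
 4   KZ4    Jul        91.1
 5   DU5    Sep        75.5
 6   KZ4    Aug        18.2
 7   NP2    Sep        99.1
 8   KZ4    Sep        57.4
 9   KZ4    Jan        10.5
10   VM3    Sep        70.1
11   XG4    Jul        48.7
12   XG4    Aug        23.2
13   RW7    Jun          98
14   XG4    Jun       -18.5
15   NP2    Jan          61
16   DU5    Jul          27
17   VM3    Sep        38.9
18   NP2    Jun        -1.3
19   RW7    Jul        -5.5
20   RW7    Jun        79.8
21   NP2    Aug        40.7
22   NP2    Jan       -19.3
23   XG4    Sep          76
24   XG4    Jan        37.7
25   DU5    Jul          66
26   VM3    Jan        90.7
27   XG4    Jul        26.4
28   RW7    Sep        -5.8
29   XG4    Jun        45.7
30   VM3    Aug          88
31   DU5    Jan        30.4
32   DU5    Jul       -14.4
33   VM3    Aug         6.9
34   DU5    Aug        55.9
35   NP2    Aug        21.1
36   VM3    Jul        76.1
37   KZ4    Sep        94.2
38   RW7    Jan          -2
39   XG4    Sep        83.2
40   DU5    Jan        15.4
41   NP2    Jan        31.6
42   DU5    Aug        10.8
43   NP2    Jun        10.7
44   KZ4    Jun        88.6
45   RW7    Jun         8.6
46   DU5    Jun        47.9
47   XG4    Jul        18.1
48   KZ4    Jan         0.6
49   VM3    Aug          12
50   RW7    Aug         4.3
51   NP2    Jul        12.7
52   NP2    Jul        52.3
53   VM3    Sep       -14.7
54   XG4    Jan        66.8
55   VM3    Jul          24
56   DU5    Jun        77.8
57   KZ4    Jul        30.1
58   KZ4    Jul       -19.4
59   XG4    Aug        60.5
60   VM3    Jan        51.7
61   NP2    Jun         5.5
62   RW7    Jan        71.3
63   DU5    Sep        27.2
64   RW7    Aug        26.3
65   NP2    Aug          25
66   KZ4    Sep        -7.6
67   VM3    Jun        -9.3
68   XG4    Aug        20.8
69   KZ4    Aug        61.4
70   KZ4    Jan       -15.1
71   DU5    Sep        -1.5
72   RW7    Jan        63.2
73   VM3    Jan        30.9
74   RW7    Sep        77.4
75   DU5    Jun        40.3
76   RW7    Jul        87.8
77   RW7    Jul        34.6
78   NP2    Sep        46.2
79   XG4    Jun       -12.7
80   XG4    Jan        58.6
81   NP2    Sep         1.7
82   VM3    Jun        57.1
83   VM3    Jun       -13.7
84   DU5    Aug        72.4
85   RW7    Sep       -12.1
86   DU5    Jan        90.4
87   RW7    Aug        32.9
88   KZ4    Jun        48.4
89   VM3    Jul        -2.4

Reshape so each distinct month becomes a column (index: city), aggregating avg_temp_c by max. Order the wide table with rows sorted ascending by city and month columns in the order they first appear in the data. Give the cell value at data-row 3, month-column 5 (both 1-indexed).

61

With rows sorted ascending by city, row 3 is city=NP2. month columns in first-appearance order: Jul, Sep, Aug, Jun, Jan; column 5 is Jan.
Long rows with city=NP2, month=Jan: max(61, -19.3, 31.6) = 61.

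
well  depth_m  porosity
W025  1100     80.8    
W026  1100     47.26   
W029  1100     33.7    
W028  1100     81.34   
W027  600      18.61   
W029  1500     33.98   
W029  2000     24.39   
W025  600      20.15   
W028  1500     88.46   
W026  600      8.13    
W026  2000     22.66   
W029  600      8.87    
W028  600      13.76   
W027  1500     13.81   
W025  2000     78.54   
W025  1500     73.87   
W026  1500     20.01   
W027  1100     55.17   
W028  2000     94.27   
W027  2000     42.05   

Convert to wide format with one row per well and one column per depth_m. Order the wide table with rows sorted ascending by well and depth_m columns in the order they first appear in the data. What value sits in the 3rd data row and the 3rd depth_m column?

With rows sorted ascending by well, row 3 is well=W027. depth_m columns in first-appearance order: 1100, 600, 1500, 2000; column 3 is 1500.
Long rows with well=W027, depth_m=1500: porosity = 13.81.

13.81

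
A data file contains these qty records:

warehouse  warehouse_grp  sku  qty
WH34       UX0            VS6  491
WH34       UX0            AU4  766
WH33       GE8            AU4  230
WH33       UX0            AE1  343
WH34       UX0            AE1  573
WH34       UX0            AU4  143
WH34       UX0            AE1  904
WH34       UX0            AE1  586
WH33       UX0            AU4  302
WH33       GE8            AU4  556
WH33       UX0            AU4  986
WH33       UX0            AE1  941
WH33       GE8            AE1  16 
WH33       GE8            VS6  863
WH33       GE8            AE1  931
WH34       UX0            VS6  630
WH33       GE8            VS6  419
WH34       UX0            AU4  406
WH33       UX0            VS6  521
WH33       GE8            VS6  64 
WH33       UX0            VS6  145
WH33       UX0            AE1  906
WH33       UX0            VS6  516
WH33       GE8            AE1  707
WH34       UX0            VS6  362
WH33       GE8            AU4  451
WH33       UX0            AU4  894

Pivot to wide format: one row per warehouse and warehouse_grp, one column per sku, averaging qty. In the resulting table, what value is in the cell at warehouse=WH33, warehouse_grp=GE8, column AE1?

Rows with warehouse=WH33, warehouse_grp=GE8 and sku=AE1: qty values are 16, 931, 707.
(16 + 931 + 707) / 3 = 551.33.

551.33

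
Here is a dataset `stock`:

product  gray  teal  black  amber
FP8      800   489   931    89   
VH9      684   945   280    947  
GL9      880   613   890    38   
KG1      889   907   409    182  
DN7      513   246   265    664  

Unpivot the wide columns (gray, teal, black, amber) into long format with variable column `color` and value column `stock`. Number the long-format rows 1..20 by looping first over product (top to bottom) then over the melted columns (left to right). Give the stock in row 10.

613

20 rows total (5 × 4). Row 10: index ⌊(10-1)/4⌋ = 2 into product → GL9; (10-1) mod 4 = 1 into the melted columns → teal.
So row 10 is (GL9, teal, 613); stock = 613.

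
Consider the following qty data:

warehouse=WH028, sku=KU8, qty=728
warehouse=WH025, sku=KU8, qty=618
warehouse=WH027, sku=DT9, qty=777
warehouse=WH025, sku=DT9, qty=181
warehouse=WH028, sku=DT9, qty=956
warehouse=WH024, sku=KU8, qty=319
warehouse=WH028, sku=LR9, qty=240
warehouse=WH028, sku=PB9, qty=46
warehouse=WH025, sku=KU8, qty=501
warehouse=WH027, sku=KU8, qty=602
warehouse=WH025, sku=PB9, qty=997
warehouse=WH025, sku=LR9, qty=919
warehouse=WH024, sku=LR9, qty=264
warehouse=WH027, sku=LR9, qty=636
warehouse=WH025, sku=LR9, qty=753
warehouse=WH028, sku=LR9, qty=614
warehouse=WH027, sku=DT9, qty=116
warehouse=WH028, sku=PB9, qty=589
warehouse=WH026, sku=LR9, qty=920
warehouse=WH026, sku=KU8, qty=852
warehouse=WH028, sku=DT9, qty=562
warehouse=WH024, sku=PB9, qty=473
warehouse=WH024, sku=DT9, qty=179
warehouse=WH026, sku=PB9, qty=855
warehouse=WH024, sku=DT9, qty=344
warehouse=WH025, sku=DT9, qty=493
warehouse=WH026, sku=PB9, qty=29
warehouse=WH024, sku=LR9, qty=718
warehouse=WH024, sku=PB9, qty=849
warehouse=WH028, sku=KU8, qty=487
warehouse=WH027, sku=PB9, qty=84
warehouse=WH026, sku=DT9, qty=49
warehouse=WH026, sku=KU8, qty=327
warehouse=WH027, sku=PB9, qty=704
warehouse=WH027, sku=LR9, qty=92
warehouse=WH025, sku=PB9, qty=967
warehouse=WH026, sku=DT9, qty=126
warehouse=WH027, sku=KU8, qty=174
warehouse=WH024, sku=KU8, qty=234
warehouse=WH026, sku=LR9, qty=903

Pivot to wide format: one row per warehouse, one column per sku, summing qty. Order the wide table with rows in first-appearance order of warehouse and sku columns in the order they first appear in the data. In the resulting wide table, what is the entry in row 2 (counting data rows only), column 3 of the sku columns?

With rows in first-appearance order of warehouse, row 2 is warehouse=WH025. sku columns in first-appearance order: KU8, DT9, LR9, PB9; column 3 is LR9.
Long rows with warehouse=WH025, sku=LR9: 919 + 753 = 1672.

1672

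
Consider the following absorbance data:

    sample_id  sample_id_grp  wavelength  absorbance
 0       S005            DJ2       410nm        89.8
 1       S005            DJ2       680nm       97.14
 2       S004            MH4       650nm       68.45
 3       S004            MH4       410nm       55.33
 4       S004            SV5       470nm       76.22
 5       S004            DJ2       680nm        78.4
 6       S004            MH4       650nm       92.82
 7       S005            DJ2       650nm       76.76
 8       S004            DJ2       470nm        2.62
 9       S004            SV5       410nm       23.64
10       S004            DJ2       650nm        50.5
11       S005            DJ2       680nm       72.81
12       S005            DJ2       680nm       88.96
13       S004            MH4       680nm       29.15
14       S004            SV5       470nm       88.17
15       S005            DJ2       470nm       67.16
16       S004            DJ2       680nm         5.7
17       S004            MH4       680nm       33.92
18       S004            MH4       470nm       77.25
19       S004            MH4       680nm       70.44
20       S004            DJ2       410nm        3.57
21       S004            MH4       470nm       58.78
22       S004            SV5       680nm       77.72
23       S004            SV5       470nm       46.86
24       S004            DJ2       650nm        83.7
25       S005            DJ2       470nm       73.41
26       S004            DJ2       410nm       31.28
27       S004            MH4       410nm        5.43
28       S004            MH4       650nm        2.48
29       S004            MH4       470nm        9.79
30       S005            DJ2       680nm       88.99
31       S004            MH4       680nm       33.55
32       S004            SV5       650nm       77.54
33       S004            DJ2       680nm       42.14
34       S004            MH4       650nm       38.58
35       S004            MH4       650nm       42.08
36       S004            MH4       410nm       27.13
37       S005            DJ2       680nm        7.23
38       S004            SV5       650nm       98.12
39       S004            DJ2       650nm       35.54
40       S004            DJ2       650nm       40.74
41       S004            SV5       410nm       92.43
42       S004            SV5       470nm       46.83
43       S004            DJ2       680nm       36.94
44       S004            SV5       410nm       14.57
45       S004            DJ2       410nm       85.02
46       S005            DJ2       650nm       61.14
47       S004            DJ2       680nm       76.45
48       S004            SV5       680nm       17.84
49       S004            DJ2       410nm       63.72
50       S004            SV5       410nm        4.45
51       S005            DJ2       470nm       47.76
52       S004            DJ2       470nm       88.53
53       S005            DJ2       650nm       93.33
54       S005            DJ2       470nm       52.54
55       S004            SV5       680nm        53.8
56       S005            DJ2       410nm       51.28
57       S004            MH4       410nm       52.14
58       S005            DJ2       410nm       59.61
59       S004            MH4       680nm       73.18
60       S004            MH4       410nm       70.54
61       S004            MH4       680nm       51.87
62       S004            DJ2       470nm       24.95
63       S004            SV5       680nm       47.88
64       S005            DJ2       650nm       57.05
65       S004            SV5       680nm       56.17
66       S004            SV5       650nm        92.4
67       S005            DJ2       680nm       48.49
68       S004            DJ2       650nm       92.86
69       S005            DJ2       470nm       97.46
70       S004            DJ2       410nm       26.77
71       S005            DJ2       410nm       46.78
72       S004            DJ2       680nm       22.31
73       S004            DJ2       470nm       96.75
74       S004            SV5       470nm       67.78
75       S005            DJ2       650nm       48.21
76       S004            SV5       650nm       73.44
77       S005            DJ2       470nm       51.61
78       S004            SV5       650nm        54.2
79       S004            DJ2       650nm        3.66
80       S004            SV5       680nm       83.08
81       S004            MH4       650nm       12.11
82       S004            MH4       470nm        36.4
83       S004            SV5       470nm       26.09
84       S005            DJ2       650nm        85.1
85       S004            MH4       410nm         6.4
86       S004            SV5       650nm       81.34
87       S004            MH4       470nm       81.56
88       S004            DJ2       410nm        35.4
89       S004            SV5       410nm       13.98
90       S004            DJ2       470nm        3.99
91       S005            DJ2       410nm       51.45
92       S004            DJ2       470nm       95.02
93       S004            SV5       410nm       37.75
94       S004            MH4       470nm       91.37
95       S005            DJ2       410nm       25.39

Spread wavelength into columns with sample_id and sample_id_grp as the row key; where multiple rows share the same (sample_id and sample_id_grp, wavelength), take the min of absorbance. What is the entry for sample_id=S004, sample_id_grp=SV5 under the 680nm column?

Rows with sample_id=S004, sample_id_grp=SV5 and wavelength=680nm: absorbance values are 77.72, 17.84, 53.8, 47.88, 56.17, 83.08.
min(77.72, 17.84, 53.8, 47.88, 56.17, 83.08) = 17.84.

17.84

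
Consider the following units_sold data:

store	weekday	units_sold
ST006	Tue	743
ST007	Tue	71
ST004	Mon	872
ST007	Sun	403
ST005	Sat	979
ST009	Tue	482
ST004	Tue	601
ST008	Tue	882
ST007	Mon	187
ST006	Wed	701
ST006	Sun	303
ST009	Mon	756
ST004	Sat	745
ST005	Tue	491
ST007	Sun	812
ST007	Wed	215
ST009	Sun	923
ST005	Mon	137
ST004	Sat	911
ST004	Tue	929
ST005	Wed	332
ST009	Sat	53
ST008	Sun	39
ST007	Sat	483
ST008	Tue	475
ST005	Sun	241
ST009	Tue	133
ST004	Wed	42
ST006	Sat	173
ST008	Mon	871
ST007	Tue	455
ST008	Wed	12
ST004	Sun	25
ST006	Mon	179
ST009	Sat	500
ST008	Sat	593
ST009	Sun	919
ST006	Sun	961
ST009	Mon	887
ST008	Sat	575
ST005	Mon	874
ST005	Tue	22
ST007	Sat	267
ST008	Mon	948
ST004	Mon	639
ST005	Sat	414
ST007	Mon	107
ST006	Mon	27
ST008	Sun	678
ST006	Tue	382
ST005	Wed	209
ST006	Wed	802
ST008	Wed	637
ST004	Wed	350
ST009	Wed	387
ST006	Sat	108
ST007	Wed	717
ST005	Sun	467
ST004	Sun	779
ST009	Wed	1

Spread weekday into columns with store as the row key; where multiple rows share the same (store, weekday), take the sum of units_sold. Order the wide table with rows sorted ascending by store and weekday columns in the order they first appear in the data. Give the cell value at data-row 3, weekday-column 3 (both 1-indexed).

1264

With rows sorted ascending by store, row 3 is store=ST006. weekday columns in first-appearance order: Tue, Mon, Sun, Sat, Wed; column 3 is Sun.
Long rows with store=ST006, weekday=Sun: 303 + 961 = 1264.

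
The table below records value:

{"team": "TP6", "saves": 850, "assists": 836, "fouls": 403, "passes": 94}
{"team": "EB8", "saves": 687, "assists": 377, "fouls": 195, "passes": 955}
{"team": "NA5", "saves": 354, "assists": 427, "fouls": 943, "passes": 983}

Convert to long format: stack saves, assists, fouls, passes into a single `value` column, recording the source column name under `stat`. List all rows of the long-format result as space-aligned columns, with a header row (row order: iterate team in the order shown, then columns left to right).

team  stat     value
TP6   saves    850  
TP6   assists  836  
TP6   fouls    403  
TP6   passes   94   
EB8   saves    687  
EB8   assists  377  
EB8   fouls    195  
EB8   passes   955  
NA5   saves    354  
NA5   assists  427  
NA5   fouls    943  
NA5   passes   983  

Each (team, column) pair becomes one row: 3 × 4 = 12 rows.
For example, (TP6, saves) → value=850.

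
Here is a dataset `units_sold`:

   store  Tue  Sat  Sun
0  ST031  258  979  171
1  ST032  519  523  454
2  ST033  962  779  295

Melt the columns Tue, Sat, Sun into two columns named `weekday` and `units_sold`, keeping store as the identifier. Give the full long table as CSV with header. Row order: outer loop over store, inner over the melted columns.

store,weekday,units_sold
ST031,Tue,258
ST031,Sat,979
ST031,Sun,171
ST032,Tue,519
ST032,Sat,523
ST032,Sun,454
ST033,Tue,962
ST033,Sat,779
ST033,Sun,295

Each (store, column) pair becomes one row: 3 × 3 = 9 rows.
For example, (ST031, Tue) → units_sold=258.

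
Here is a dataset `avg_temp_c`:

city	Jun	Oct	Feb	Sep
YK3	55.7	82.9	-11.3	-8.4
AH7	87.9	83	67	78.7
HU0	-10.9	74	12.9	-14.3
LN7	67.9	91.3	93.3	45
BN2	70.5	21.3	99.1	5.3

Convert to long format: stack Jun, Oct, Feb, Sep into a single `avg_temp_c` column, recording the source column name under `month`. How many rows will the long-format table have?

5 city values × 4 melted columns = 20 rows.

20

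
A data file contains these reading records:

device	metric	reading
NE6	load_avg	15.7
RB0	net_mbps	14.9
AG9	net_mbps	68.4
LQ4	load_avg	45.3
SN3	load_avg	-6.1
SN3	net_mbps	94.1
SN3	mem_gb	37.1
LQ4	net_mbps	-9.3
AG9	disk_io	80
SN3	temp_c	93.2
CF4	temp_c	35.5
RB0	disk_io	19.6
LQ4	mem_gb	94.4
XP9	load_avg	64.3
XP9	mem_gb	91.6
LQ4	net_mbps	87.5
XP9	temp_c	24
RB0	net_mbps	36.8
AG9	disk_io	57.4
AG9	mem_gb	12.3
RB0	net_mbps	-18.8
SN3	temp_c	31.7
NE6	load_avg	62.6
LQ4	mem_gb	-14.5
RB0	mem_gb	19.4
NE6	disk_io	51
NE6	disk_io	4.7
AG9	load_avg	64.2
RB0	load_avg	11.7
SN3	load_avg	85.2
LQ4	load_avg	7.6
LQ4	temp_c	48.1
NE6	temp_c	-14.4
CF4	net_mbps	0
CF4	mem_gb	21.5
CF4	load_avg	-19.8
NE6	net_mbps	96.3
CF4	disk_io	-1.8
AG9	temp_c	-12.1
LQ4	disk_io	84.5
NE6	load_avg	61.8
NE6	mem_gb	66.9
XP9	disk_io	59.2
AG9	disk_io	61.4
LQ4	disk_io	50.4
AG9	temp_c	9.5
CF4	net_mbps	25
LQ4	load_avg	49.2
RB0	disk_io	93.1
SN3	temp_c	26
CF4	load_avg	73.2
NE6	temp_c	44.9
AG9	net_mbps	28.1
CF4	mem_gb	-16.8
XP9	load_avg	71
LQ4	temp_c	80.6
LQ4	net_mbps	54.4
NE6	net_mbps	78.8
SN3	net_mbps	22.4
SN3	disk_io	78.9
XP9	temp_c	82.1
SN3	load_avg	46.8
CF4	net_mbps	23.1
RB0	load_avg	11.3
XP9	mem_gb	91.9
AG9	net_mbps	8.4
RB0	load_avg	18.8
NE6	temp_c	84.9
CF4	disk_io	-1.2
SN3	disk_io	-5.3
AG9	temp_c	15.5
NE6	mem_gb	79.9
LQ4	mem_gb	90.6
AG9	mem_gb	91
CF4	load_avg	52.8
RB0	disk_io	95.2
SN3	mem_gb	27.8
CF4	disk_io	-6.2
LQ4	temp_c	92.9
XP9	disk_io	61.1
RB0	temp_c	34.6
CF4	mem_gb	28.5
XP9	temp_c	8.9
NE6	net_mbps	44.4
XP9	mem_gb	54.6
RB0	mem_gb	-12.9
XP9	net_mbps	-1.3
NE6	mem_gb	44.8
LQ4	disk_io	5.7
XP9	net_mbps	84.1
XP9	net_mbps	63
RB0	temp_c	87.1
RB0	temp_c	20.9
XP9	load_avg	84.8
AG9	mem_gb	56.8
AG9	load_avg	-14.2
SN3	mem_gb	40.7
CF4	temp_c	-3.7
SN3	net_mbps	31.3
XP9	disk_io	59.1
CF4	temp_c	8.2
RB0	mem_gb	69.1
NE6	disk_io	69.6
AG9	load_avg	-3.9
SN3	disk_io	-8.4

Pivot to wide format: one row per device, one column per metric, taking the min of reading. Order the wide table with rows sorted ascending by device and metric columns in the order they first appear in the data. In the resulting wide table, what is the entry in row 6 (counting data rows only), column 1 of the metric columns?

-6.1

With rows sorted ascending by device, row 6 is device=SN3. metric columns in first-appearance order: load_avg, net_mbps, mem_gb, disk_io, temp_c; column 1 is load_avg.
Long rows with device=SN3, metric=load_avg: min(-6.1, 85.2, 46.8) = -6.1.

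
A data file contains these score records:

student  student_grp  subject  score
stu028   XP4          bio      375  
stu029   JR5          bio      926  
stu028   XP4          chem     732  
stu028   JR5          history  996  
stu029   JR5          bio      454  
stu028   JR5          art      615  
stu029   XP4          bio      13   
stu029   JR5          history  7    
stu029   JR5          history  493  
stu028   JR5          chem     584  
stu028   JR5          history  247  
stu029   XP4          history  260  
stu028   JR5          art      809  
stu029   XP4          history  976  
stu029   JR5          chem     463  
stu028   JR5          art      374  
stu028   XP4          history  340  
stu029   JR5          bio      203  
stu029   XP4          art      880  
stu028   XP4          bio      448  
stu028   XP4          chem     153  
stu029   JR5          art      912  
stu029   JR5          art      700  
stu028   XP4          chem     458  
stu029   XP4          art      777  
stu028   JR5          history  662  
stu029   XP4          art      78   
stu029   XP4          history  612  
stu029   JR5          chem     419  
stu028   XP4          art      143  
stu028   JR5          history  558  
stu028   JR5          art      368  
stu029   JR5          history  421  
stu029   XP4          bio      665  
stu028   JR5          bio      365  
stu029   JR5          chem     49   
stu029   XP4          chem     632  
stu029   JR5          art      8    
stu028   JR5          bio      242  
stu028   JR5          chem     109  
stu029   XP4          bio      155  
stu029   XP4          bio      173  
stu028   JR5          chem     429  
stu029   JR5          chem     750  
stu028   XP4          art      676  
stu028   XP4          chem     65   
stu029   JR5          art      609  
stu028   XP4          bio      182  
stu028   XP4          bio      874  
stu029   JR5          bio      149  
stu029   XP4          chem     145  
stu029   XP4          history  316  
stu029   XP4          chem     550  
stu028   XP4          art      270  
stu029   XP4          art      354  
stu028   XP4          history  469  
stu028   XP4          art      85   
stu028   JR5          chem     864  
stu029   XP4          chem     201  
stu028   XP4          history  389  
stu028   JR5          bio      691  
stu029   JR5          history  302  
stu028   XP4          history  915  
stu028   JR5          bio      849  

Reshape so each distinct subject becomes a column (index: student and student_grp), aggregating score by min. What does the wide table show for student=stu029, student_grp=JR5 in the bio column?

149

Rows with student=stu029, student_grp=JR5 and subject=bio: score values are 926, 454, 203, 149.
min(926, 454, 203, 149) = 149.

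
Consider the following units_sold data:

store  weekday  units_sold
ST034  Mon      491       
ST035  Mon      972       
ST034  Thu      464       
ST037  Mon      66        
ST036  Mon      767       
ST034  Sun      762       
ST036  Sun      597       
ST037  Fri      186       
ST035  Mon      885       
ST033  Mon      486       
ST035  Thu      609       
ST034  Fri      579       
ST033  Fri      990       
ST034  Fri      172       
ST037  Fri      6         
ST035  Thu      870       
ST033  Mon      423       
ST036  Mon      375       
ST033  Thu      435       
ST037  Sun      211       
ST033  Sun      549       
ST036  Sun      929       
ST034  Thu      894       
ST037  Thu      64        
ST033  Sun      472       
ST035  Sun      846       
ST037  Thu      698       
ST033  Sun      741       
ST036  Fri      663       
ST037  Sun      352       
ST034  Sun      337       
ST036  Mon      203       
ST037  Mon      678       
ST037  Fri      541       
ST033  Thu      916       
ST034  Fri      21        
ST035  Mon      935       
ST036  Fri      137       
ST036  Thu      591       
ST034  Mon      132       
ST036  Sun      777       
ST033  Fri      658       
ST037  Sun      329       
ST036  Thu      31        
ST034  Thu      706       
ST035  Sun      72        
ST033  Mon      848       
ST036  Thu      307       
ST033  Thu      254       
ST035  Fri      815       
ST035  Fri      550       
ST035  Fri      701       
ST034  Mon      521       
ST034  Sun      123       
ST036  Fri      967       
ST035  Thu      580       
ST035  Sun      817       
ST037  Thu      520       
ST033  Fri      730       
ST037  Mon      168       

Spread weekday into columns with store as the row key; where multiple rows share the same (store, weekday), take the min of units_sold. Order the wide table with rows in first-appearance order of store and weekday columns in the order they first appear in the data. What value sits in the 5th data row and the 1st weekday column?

With rows in first-appearance order of store, row 5 is store=ST033. weekday columns in first-appearance order: Mon, Thu, Sun, Fri; column 1 is Mon.
Long rows with store=ST033, weekday=Mon: min(486, 423, 848) = 423.

423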